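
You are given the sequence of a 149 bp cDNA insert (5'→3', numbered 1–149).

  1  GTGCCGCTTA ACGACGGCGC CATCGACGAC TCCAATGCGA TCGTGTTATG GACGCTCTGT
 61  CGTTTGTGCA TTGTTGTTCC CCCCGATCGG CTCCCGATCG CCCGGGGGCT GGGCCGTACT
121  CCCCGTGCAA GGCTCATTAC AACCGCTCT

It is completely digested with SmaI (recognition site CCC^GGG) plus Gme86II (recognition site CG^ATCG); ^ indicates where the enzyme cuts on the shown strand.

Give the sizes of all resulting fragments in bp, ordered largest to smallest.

The SmaI site (CCCGGG) starts at position 101.
SmaI cuts after base 3 of each site, so after position 103.
Gme86II sites (CGATCG) start at positions 38, 84, 95.
Gme86II cuts after base 2 of each site, so after positions 39, 85, 96.
Combined cut positions: 39, 85, 96, 103.
Linear molecule, 4 cuts → 5 fragments:
  1–39 → 39 bp
  40–85 → 46 bp
  86–96 → 11 bp
  97–103 → 7 bp
  104–149 → 46 bp
Sorted largest to smallest: 46, 46, 39, 11, 7 bp.

46, 46, 39, 11, 7 bp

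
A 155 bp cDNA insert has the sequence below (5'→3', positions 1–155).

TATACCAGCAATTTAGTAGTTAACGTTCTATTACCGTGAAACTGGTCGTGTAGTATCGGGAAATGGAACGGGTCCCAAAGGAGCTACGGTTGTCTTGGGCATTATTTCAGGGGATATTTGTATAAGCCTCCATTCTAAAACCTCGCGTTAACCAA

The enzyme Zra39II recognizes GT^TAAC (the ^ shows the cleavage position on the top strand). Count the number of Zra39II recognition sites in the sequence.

GTTAAC occurs starting at positions 19, 147.
Zra39II cuts at 2 sites.

2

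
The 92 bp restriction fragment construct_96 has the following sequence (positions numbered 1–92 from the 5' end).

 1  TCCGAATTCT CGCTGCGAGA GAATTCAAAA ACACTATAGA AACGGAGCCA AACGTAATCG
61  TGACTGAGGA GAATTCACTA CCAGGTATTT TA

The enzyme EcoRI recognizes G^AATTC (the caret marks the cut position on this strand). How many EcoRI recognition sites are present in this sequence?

3

GAATTC occurs starting at positions 4, 21, 71.
EcoRI cuts at 3 sites.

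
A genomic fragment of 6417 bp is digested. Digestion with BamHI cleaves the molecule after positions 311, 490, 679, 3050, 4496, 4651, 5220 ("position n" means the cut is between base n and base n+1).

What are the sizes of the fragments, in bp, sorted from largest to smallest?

2371, 1446, 1197, 569, 311, 189, 179, 155 bp

Linear molecule, 7 cuts → 8 fragments:
  311 − 0 = 311 bp
  490 − 311 = 179 bp
  679 − 490 = 189 bp
  3050 − 679 = 2371 bp
  4496 − 3050 = 1446 bp
  4651 − 4496 = 155 bp
  5220 − 4651 = 569 bp
  6417 − 5220 = 1197 bp
Sorted largest to smallest: 2371, 1446, 1197, 569, 311, 189, 179, 155 bp.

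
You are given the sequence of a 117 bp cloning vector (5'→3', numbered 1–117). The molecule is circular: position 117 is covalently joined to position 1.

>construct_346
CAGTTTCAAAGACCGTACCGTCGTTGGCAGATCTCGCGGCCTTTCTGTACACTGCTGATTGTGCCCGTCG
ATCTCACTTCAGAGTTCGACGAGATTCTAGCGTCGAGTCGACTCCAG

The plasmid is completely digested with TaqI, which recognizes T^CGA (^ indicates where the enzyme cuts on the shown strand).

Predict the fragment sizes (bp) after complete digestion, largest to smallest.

77, 18, 17, 5 bp

TaqI sites (TCGA) start at positions 68, 86, 103, 108.
TaqI cuts after the first base of each site, so after positions 68, 86, 103, 108.
Circular molecule, 4 cuts → 4 fragments:
  69–86 → 18 bp
  87–103 → 17 bp
  104–108 → 5 bp
  109–117 then 1–68 → 9 + 68 = 77 bp
Sorted largest to smallest: 77, 18, 17, 5 bp.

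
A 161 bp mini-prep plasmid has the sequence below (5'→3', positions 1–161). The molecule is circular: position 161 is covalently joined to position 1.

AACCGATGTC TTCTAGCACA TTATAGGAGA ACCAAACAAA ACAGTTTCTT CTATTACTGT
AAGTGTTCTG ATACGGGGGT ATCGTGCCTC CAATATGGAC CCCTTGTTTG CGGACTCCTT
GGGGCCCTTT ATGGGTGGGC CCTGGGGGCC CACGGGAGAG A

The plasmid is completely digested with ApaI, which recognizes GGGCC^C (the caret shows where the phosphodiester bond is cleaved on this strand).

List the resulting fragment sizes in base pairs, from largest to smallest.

ApaI sites (GGGCCC) start at positions 122, 137, 146.
ApaI cuts after base 5 of each site (before the last base), so after positions 126, 141, 150.
Circular molecule, 3 cuts → 3 fragments:
  127–141 → 15 bp
  142–150 → 9 bp
  151–161 then 1–126 → 11 + 126 = 137 bp
Sorted largest to smallest: 137, 15, 9 bp.

137, 15, 9 bp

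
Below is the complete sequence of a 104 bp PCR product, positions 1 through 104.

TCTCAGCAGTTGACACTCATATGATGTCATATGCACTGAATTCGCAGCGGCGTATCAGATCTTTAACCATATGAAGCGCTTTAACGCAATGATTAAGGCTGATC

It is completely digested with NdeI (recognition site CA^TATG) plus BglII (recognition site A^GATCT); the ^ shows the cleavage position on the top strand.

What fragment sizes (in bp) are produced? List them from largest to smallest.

35, 28, 19, 12, 10 bp

NdeI sites (CATATG) start at positions 18, 28, 68.
NdeI cuts after base 2 of each site, so after positions 19, 29, 69.
The BglII site (AGATCT) starts at position 57.
BglII cuts after the first base of each site, so after position 57.
Combined cut positions: 19, 29, 57, 69.
Linear molecule, 4 cuts → 5 fragments:
  1–19 → 19 bp
  20–29 → 10 bp
  30–57 → 28 bp
  58–69 → 12 bp
  70–104 → 35 bp
Sorted largest to smallest: 35, 28, 19, 12, 10 bp.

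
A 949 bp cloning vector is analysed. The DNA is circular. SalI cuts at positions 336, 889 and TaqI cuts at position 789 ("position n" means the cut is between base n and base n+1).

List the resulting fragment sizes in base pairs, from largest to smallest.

Combined cut positions (sorted): 336, 789, 889.
Circular molecule, 3 cuts → 3 fragments:
  789 − 336 = 453 bp
  889 − 789 = 100 bp
  wrap: 949 − 889 + 336 = 396 bp
Sorted largest to smallest: 453, 396, 100 bp.

453, 396, 100 bp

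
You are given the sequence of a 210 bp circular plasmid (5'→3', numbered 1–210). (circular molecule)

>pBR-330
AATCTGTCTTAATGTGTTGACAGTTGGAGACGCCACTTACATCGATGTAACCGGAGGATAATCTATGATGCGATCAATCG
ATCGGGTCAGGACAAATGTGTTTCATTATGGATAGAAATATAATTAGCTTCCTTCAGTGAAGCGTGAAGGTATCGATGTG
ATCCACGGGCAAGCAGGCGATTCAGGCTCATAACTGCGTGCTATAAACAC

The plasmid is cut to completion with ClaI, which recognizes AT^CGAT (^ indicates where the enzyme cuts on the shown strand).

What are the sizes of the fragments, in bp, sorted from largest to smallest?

99, 75, 36 bp

ClaI sites (ATCGAT) start at positions 41, 77, 152.
ClaI cuts after base 2 of each site, so after positions 42, 78, 153.
Circular molecule, 3 cuts → 3 fragments:
  43–78 → 36 bp
  79–153 → 75 bp
  154–210 then 1–42 → 57 + 42 = 99 bp
Sorted largest to smallest: 99, 75, 36 bp.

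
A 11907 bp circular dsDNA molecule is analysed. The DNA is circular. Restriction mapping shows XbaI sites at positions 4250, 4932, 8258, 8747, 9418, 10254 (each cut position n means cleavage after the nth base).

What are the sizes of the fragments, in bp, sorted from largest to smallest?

5903, 3326, 836, 682, 671, 489 bp

Circular molecule, 6 cuts → 6 fragments:
  4932 − 4250 = 682 bp
  8258 − 4932 = 3326 bp
  8747 − 8258 = 489 bp
  9418 − 8747 = 671 bp
  10254 − 9418 = 836 bp
  wrap: 11907 − 10254 + 4250 = 5903 bp
Sorted largest to smallest: 5903, 3326, 836, 682, 671, 489 bp.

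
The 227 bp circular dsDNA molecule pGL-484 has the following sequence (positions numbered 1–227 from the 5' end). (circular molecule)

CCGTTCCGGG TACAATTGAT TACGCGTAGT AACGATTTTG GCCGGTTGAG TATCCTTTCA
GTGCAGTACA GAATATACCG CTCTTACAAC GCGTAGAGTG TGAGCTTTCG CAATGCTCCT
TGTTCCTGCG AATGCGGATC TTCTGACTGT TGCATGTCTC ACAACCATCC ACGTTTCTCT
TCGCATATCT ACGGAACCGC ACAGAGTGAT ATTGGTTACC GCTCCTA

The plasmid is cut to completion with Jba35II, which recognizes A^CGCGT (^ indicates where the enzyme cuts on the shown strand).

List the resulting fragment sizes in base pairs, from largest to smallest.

160, 67 bp

Jba35II sites (ACGCGT) start at positions 22, 89.
Jba35II cuts after the first base of each site, so after positions 22, 89.
Circular molecule, 2 cuts → 2 fragments:
  23–89 → 67 bp
  90–227 then 1–22 → 138 + 22 = 160 bp
Sorted largest to smallest: 160, 67 bp.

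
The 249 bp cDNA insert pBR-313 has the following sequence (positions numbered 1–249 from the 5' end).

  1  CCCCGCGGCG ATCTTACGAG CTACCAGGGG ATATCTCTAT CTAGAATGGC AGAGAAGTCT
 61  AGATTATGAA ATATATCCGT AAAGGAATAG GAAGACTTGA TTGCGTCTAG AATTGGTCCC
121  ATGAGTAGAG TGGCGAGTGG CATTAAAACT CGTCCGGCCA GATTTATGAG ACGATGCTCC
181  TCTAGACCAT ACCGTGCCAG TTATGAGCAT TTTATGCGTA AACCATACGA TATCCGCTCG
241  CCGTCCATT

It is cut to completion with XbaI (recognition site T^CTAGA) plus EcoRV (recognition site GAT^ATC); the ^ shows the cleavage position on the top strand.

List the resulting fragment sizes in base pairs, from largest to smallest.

75, 50, 48, 32, 18, 18, 8 bp

XbaI sites (TCTAGA) start at positions 40, 58, 106, 181.
XbaI cuts after the first base of each site, so after positions 40, 58, 106, 181.
EcoRV sites (GATATC) start at positions 30, 229.
EcoRV cuts after base 3 of each site, so after positions 32, 231.
Combined cut positions: 32, 40, 58, 106, 181, 231.
Linear molecule, 6 cuts → 7 fragments:
  1–32 → 32 bp
  33–40 → 8 bp
  41–58 → 18 bp
  59–106 → 48 bp
  107–181 → 75 bp
  182–231 → 50 bp
  232–249 → 18 bp
Sorted largest to smallest: 75, 50, 48, 32, 18, 18, 8 bp.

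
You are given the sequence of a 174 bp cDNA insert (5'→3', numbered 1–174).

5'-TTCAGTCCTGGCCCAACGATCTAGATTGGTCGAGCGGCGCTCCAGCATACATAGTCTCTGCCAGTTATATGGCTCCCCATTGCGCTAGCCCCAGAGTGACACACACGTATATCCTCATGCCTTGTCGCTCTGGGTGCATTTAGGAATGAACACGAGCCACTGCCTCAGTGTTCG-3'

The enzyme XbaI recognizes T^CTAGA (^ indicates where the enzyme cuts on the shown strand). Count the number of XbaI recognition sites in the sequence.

1

TCTAGA occurs starting at position 20.
XbaI cuts at 1 site.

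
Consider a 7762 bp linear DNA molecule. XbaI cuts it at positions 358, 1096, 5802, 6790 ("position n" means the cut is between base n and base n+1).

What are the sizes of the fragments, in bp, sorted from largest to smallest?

4706, 988, 972, 738, 358 bp

Linear molecule, 4 cuts → 5 fragments:
  358 − 0 = 358 bp
  1096 − 358 = 738 bp
  5802 − 1096 = 4706 bp
  6790 − 5802 = 988 bp
  7762 − 6790 = 972 bp
Sorted largest to smallest: 4706, 988, 972, 738, 358 bp.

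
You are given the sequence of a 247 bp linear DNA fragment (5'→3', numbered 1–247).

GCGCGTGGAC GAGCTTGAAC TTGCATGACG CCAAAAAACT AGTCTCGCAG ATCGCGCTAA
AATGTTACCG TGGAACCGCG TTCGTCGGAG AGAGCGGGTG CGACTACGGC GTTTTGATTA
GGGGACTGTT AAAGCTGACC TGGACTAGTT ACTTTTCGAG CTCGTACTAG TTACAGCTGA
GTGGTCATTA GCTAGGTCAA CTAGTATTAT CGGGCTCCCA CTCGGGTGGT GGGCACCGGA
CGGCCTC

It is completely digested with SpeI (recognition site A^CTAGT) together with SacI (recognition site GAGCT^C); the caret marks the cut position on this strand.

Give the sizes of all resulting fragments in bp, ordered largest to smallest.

106, 47, 38, 34, 18, 4 bp

SpeI sites (ACTAGT) start at positions 38, 144, 166, 200.
SpeI cuts after the first base of each site, so after positions 38, 144, 166, 200.
The SacI site (GAGCTC) starts at position 158.
SacI cuts after base 5 of each site (before the last base), so after position 162.
Combined cut positions: 38, 144, 162, 166, 200.
Linear molecule, 5 cuts → 6 fragments:
  1–38 → 38 bp
  39–144 → 106 bp
  145–162 → 18 bp
  163–166 → 4 bp
  167–200 → 34 bp
  201–247 → 47 bp
Sorted largest to smallest: 106, 47, 38, 34, 18, 4 bp.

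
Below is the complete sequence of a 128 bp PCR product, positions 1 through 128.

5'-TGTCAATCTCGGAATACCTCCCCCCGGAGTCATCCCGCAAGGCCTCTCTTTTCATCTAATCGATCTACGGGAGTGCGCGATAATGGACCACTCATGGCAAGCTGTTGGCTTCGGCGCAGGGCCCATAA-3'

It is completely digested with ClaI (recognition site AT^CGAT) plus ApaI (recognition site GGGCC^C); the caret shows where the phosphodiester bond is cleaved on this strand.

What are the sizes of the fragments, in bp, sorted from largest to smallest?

The ClaI site (ATCGAT) starts at position 59.
ClaI cuts after base 2 of each site, so after position 60.
The ApaI site (GGGCCC) starts at position 119.
ApaI cuts after base 5 of each site (before the last base), so after position 123.
Combined cut positions: 60, 123.
Linear molecule, 2 cuts → 3 fragments:
  1–60 → 60 bp
  61–123 → 63 bp
  124–128 → 5 bp
Sorted largest to smallest: 63, 60, 5 bp.

63, 60, 5 bp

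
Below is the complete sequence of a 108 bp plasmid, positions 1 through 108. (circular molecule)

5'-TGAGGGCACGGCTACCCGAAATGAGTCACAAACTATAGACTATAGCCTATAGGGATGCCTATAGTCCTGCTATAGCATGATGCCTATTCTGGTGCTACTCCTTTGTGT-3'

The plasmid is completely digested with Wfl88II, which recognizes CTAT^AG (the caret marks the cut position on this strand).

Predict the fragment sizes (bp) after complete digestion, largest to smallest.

71, 12, 11, 7, 7 bp

Wfl88II sites (CTATAG) start at positions 33, 40, 47, 59, 70.
Wfl88II cuts after base 4 of each site, so after positions 36, 43, 50, 62, 73.
Circular molecule, 5 cuts → 5 fragments:
  37–43 → 7 bp
  44–50 → 7 bp
  51–62 → 12 bp
  63–73 → 11 bp
  74–108 then 1–36 → 35 + 36 = 71 bp
Sorted largest to smallest: 71, 12, 11, 7, 7 bp.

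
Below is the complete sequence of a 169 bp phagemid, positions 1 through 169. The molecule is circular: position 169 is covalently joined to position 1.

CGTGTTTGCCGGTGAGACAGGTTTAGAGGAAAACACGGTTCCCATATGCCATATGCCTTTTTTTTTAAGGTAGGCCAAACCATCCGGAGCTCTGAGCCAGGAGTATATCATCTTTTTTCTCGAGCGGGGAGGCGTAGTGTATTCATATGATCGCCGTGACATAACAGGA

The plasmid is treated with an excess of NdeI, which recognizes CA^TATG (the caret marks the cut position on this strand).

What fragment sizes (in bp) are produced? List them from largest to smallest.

NdeI sites (CATATG) start at positions 43, 50, 144.
NdeI cuts after base 2 of each site, so after positions 44, 51, 145.
Circular molecule, 3 cuts → 3 fragments:
  45–51 → 7 bp
  52–145 → 94 bp
  146–169 then 1–44 → 24 + 44 = 68 bp
Sorted largest to smallest: 94, 68, 7 bp.

94, 68, 7 bp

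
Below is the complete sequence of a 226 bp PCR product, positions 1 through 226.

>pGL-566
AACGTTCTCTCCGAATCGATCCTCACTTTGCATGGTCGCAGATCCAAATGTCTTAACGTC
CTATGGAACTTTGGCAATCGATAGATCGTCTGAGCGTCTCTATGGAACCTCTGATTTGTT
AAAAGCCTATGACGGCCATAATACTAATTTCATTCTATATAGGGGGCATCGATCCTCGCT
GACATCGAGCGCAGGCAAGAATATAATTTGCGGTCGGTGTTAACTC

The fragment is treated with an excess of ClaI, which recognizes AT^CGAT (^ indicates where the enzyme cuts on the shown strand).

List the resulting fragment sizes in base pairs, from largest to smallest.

91, 62, 57, 16 bp

ClaI sites (ATCGAT) start at positions 15, 77, 168.
ClaI cuts after base 2 of each site, so after positions 16, 78, 169.
Linear molecule, 3 cuts → 4 fragments:
  1–16 → 16 bp
  17–78 → 62 bp
  79–169 → 91 bp
  170–226 → 57 bp
Sorted largest to smallest: 91, 62, 57, 16 bp.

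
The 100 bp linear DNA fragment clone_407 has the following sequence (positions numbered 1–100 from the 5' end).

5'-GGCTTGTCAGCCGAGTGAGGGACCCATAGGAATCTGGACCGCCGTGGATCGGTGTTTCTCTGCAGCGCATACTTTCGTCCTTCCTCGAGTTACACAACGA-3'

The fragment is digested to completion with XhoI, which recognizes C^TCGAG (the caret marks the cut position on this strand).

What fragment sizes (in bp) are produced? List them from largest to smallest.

The XhoI site (CTCGAG) starts at position 84.
XhoI cuts after the first base of each site, so after position 84.
Linear molecule, 1 cut → 2 fragments:
  1–84 → 84 bp
  85–100 → 16 bp
Sorted largest to smallest: 84, 16 bp.

84, 16 bp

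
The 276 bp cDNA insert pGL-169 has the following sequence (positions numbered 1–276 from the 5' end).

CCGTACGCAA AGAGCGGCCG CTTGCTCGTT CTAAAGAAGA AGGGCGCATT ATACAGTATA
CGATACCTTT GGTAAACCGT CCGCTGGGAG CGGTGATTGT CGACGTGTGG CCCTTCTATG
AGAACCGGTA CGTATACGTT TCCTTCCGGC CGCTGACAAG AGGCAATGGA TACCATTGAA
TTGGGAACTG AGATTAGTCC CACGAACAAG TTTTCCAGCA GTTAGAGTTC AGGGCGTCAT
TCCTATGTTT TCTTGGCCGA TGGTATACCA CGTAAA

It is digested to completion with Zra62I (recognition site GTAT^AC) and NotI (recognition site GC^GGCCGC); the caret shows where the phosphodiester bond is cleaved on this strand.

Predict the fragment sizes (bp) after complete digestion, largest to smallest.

Zra62I sites (GTATAC) start at positions 56, 132, 263.
Zra62I cuts after base 4 of each site, so after positions 59, 135, 266.
The NotI site (GCGGCCGC) starts at position 14.
NotI cuts after base 2 of each site, so after position 15.
Combined cut positions: 15, 59, 135, 266.
Linear molecule, 4 cuts → 5 fragments:
  1–15 → 15 bp
  16–59 → 44 bp
  60–135 → 76 bp
  136–266 → 131 bp
  267–276 → 10 bp
Sorted largest to smallest: 131, 76, 44, 15, 10 bp.

131, 76, 44, 15, 10 bp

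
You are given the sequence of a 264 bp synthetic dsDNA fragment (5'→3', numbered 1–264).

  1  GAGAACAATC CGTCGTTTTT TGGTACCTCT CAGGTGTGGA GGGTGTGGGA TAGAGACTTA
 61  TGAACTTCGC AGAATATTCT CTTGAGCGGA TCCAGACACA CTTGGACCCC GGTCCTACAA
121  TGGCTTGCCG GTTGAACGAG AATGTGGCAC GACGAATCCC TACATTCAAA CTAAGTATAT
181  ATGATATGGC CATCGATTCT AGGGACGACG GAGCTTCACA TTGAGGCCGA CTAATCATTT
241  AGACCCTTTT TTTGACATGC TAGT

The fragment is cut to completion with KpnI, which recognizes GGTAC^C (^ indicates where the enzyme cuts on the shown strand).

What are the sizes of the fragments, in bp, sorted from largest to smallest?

238, 26 bp

The KpnI site (GGTACC) starts at position 22.
KpnI cuts after base 5 of each site (before the last base), so after position 26.
Linear molecule, 1 cut → 2 fragments:
  1–26 → 26 bp
  27–264 → 238 bp
Sorted largest to smallest: 238, 26 bp.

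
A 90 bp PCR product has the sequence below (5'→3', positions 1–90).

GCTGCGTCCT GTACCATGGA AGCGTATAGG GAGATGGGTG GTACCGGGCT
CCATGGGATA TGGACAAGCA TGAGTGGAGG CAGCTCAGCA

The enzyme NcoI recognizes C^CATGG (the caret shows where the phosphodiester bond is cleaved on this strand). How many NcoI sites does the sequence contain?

CCATGG occurs starting at positions 14, 51.
NcoI cuts at 2 sites.

2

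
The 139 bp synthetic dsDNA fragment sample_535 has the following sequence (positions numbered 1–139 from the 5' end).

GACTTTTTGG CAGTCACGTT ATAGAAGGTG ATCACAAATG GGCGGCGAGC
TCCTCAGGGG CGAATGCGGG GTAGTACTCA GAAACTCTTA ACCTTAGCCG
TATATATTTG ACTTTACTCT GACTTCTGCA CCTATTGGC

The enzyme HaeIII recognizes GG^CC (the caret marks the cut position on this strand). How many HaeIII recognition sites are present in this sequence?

No occurrence of GGCC is present in the sequence.
HaeIII does not cut: 0 sites.

0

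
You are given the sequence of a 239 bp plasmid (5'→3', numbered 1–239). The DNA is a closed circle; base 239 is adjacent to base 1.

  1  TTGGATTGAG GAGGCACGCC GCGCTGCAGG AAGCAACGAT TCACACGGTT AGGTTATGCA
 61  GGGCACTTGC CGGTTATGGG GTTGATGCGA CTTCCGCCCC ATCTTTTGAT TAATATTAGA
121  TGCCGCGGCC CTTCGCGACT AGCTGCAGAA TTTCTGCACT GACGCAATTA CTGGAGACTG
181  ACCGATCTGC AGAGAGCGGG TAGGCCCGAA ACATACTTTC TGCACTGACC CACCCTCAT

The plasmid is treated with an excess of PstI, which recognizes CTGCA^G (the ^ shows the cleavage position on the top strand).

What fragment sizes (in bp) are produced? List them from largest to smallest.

PstI sites (CTGCAG) start at positions 24, 143, 187.
PstI cuts after base 5 of each site (before the last base), so after positions 28, 147, 191.
Circular molecule, 3 cuts → 3 fragments:
  29–147 → 119 bp
  148–191 → 44 bp
  192–239 then 1–28 → 48 + 28 = 76 bp
Sorted largest to smallest: 119, 76, 44 bp.

119, 76, 44 bp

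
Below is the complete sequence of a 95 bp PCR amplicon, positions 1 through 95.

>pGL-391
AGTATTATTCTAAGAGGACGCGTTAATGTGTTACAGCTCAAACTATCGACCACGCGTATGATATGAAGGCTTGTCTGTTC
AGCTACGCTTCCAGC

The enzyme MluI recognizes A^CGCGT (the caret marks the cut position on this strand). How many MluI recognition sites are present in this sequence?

2

ACGCGT occurs starting at positions 18, 52.
MluI cuts at 2 sites.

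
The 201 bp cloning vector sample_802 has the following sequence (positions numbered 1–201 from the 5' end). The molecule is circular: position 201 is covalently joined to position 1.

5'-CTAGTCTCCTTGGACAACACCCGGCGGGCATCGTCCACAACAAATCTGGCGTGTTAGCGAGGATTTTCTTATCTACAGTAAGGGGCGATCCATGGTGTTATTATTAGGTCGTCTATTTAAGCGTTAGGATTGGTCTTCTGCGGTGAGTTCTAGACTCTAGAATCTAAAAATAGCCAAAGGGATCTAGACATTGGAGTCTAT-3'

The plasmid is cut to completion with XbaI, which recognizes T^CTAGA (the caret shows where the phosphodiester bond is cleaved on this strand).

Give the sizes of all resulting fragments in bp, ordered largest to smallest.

167, 27, 7 bp

XbaI sites (TCTAGA) start at positions 149, 156, 183.
XbaI cuts after the first base of each site, so after positions 149, 156, 183.
Circular molecule, 3 cuts → 3 fragments:
  150–156 → 7 bp
  157–183 → 27 bp
  184–201 then 1–149 → 18 + 149 = 167 bp
Sorted largest to smallest: 167, 27, 7 bp.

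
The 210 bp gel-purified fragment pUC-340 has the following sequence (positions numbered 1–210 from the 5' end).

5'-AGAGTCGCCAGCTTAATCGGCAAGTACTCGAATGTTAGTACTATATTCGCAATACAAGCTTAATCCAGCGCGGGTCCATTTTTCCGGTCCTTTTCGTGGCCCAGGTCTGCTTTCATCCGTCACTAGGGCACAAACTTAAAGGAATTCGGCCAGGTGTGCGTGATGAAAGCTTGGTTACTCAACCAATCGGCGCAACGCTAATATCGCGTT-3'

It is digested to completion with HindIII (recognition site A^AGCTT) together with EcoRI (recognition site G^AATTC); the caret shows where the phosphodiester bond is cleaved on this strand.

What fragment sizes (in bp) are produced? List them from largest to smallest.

86, 56, 43, 25 bp

HindIII sites (AAGCTT) start at positions 56, 167.
HindIII cuts after the first base of each site, so after positions 56, 167.
The EcoRI site (GAATTC) starts at position 142.
EcoRI cuts after the first base of each site, so after position 142.
Combined cut positions: 56, 142, 167.
Linear molecule, 3 cuts → 4 fragments:
  1–56 → 56 bp
  57–142 → 86 bp
  143–167 → 25 bp
  168–210 → 43 bp
Sorted largest to smallest: 86, 56, 43, 25 bp.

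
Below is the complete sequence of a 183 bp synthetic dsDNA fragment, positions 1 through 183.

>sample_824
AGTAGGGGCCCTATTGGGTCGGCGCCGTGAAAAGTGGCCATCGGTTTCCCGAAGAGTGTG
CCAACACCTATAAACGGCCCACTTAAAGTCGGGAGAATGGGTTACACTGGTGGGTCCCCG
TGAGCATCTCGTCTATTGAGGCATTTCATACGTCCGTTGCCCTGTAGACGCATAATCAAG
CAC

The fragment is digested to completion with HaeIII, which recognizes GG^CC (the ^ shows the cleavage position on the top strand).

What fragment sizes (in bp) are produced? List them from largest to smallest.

HaeIII sites (GGCC) start at positions 7, 36, 76.
HaeIII cuts after base 2 of each site, so after positions 8, 37, 77.
Linear molecule, 3 cuts → 4 fragments:
  1–8 → 8 bp
  9–37 → 29 bp
  38–77 → 40 bp
  78–183 → 106 bp
Sorted largest to smallest: 106, 40, 29, 8 bp.

106, 40, 29, 8 bp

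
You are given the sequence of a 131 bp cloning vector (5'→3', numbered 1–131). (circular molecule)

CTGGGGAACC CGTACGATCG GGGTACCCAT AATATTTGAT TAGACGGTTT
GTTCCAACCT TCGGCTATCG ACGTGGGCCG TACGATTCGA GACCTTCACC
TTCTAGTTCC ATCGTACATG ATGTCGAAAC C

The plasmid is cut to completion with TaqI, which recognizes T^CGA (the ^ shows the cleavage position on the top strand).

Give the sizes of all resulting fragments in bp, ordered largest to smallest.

75, 37, 19 bp

TaqI sites (TCGA) start at positions 68, 87, 124.
TaqI cuts after the first base of each site, so after positions 68, 87, 124.
Circular molecule, 3 cuts → 3 fragments:
  69–87 → 19 bp
  88–124 → 37 bp
  125–131 then 1–68 → 7 + 68 = 75 bp
Sorted largest to smallest: 75, 37, 19 bp.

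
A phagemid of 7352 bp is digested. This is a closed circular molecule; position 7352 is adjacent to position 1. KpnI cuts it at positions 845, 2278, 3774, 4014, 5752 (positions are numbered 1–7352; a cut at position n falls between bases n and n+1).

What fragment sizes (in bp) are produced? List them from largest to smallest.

2445, 1738, 1496, 1433, 240 bp

Circular molecule, 5 cuts → 5 fragments:
  2278 − 845 = 1433 bp
  3774 − 2278 = 1496 bp
  4014 − 3774 = 240 bp
  5752 − 4014 = 1738 bp
  wrap: 7352 − 5752 + 845 = 2445 bp
Sorted largest to smallest: 2445, 1738, 1496, 1433, 240 bp.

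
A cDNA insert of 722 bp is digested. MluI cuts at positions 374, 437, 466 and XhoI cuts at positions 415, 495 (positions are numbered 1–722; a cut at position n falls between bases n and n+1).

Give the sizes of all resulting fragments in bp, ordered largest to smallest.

374, 227, 41, 29, 29, 22 bp

Combined cut positions (sorted): 374, 415, 437, 466, 495.
Linear molecule, 5 cuts → 6 fragments:
  374 − 0 = 374 bp
  415 − 374 = 41 bp
  437 − 415 = 22 bp
  466 − 437 = 29 bp
  495 − 466 = 29 bp
  722 − 495 = 227 bp
Sorted largest to smallest: 374, 227, 41, 29, 29, 22 bp.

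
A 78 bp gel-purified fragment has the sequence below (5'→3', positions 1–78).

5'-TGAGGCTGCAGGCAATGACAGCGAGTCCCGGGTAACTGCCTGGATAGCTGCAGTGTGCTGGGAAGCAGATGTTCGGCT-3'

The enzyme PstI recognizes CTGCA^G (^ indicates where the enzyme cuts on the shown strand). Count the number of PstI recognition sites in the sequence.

CTGCAG occurs starting at positions 6, 48.
PstI cuts at 2 sites.

2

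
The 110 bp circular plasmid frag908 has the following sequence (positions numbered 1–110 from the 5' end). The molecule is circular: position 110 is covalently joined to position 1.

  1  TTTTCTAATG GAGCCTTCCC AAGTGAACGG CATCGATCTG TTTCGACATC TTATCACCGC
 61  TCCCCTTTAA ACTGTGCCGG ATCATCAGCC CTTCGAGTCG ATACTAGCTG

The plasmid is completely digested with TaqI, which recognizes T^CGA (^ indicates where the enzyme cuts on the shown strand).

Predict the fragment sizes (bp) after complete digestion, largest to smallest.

TaqI sites (TCGA) start at positions 33, 43, 93, 98.
TaqI cuts after the first base of each site, so after positions 33, 43, 93, 98.
Circular molecule, 4 cuts → 4 fragments:
  34–43 → 10 bp
  44–93 → 50 bp
  94–98 → 5 bp
  99–110 then 1–33 → 12 + 33 = 45 bp
Sorted largest to smallest: 50, 45, 10, 5 bp.

50, 45, 10, 5 bp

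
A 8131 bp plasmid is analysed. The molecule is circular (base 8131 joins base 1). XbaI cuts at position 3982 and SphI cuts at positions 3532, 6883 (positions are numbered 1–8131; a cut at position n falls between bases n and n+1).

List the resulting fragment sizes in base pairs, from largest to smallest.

4780, 2901, 450 bp

Combined cut positions (sorted): 3532, 3982, 6883.
Circular molecule, 3 cuts → 3 fragments:
  3982 − 3532 = 450 bp
  6883 − 3982 = 2901 bp
  wrap: 8131 − 6883 + 3532 = 4780 bp
Sorted largest to smallest: 4780, 2901, 450 bp.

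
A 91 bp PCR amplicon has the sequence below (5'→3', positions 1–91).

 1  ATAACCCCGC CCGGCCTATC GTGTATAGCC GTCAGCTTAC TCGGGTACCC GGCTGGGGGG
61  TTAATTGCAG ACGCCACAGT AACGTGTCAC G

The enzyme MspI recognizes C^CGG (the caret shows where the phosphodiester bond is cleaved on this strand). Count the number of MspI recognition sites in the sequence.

2

CCGG occurs starting at positions 11, 49.
MspI cuts at 2 sites.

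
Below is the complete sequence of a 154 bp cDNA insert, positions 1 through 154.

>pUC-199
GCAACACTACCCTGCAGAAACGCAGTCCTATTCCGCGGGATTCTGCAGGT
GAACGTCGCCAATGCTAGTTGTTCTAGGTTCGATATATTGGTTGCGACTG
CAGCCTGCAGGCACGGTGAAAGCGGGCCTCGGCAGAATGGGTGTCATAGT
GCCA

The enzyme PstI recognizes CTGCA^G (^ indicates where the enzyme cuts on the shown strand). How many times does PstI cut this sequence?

4

CTGCAG occurs starting at positions 12, 43, 98, 105.
PstI cuts at 4 sites.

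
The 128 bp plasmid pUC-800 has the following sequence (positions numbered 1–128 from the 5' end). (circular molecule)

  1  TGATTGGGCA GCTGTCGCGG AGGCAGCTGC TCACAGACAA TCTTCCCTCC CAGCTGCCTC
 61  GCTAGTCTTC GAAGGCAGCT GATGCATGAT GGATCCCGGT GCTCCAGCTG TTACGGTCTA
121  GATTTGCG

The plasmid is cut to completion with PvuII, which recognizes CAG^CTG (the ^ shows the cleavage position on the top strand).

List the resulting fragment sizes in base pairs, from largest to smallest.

32, 29, 27, 25, 15 bp

PvuII sites (CAGCTG) start at positions 9, 24, 51, 76, 105.
PvuII cuts after base 3 of each site, so after positions 11, 26, 53, 78, 107.
Circular molecule, 5 cuts → 5 fragments:
  12–26 → 15 bp
  27–53 → 27 bp
  54–78 → 25 bp
  79–107 → 29 bp
  108–128 then 1–11 → 21 + 11 = 32 bp
Sorted largest to smallest: 32, 29, 27, 25, 15 bp.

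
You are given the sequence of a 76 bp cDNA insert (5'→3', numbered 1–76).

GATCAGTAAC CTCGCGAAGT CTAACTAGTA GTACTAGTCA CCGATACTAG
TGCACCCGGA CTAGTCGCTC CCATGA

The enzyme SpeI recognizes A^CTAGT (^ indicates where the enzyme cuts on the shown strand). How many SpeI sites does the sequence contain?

ACTAGT occurs starting at positions 24, 33, 46, 60.
SpeI cuts at 4 sites.

4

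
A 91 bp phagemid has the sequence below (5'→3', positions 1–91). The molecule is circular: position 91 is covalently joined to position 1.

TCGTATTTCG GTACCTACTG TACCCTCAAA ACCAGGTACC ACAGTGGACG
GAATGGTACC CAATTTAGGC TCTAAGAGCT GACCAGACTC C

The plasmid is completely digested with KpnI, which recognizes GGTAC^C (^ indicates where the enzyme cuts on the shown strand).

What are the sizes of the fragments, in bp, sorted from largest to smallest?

KpnI sites (GGTACC) start at positions 10, 35, 55.
KpnI cuts after base 5 of each site (before the last base), so after positions 14, 39, 59.
Circular molecule, 3 cuts → 3 fragments:
  15–39 → 25 bp
  40–59 → 20 bp
  60–91 then 1–14 → 32 + 14 = 46 bp
Sorted largest to smallest: 46, 25, 20 bp.

46, 25, 20 bp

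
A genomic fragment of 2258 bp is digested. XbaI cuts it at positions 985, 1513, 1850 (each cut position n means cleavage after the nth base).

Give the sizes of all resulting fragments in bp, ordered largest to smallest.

985, 528, 408, 337 bp

Linear molecule, 3 cuts → 4 fragments:
  985 − 0 = 985 bp
  1513 − 985 = 528 bp
  1850 − 1513 = 337 bp
  2258 − 1850 = 408 bp
Sorted largest to smallest: 985, 528, 408, 337 bp.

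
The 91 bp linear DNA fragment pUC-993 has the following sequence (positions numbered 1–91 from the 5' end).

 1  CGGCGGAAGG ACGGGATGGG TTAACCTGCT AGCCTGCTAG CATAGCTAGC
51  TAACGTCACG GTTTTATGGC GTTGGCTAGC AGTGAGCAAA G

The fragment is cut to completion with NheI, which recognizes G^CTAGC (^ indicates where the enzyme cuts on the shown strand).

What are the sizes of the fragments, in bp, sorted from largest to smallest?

NheI sites (GCTAGC) start at positions 28, 36, 45, 75.
NheI cuts after the first base of each site, so after positions 28, 36, 45, 75.
Linear molecule, 4 cuts → 5 fragments:
  1–28 → 28 bp
  29–36 → 8 bp
  37–45 → 9 bp
  46–75 → 30 bp
  76–91 → 16 bp
Sorted largest to smallest: 30, 28, 16, 9, 8 bp.

30, 28, 16, 9, 8 bp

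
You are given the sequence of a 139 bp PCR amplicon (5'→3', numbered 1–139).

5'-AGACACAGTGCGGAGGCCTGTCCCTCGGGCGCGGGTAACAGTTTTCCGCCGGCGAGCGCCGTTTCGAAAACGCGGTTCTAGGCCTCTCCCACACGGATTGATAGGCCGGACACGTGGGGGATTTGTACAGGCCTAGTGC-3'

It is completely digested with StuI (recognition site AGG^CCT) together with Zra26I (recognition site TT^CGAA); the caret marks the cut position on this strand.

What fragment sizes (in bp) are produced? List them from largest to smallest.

49, 48, 18, 16, 8 bp

StuI sites (AGGCCT) start at positions 14, 80, 129.
StuI cuts after base 3 of each site, so after positions 16, 82, 131.
The Zra26I site (TTCGAA) starts at position 63.
Zra26I cuts after base 2 of each site, so after position 64.
Combined cut positions: 16, 64, 82, 131.
Linear molecule, 4 cuts → 5 fragments:
  1–16 → 16 bp
  17–64 → 48 bp
  65–82 → 18 bp
  83–131 → 49 bp
  132–139 → 8 bp
Sorted largest to smallest: 49, 48, 18, 16, 8 bp.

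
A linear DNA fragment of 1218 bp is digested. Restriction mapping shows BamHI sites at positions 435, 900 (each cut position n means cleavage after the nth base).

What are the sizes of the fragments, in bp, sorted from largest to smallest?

Linear molecule, 2 cuts → 3 fragments:
  435 − 0 = 435 bp
  900 − 435 = 465 bp
  1218 − 900 = 318 bp
Sorted largest to smallest: 465, 435, 318 bp.

465, 435, 318 bp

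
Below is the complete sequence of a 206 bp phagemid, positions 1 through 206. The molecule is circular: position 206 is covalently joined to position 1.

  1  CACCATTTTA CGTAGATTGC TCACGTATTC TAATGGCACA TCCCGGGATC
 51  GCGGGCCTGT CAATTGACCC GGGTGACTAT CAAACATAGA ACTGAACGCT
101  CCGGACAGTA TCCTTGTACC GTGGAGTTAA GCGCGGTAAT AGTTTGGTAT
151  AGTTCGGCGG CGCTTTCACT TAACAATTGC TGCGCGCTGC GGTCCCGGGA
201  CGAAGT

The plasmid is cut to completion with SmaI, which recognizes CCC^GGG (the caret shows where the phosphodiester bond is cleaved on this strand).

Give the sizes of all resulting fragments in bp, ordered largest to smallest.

SmaI sites (CCCGGG) start at positions 42, 68, 194.
SmaI cuts after base 3 of each site, so after positions 44, 70, 196.
Circular molecule, 3 cuts → 3 fragments:
  45–70 → 26 bp
  71–196 → 126 bp
  197–206 then 1–44 → 10 + 44 = 54 bp
Sorted largest to smallest: 126, 54, 26 bp.

126, 54, 26 bp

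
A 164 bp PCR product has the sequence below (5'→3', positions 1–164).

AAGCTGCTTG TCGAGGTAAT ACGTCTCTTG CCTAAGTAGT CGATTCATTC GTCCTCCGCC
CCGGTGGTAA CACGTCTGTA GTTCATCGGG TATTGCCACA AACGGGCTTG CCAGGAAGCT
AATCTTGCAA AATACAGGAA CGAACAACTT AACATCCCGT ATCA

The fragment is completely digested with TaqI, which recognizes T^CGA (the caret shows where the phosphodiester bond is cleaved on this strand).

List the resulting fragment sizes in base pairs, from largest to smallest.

124, 29, 11 bp

TaqI sites (TCGA) start at positions 11, 40.
TaqI cuts after the first base of each site, so after positions 11, 40.
Linear molecule, 2 cuts → 3 fragments:
  1–11 → 11 bp
  12–40 → 29 bp
  41–164 → 124 bp
Sorted largest to smallest: 124, 29, 11 bp.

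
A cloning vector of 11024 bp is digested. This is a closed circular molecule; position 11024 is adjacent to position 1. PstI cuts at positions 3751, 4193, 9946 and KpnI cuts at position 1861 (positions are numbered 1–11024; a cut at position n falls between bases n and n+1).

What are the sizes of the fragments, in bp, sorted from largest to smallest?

Combined cut positions (sorted): 1861, 3751, 4193, 9946.
Circular molecule, 4 cuts → 4 fragments:
  3751 − 1861 = 1890 bp
  4193 − 3751 = 442 bp
  9946 − 4193 = 5753 bp
  wrap: 11024 − 9946 + 1861 = 2939 bp
Sorted largest to smallest: 5753, 2939, 1890, 442 bp.

5753, 2939, 1890, 442 bp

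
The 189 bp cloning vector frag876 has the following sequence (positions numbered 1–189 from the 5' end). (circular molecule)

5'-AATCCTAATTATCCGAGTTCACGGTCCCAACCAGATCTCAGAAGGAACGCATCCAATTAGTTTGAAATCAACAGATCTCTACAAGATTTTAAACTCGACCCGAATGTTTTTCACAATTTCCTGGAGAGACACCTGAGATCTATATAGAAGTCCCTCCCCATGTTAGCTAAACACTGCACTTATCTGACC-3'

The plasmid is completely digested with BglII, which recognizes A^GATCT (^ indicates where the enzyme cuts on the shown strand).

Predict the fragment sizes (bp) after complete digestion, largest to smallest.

BglII sites (AGATCT) start at positions 33, 73, 136.
BglII cuts after the first base of each site, so after positions 33, 73, 136.
Circular molecule, 3 cuts → 3 fragments:
  34–73 → 40 bp
  74–136 → 63 bp
  137–189 then 1–33 → 53 + 33 = 86 bp
Sorted largest to smallest: 86, 63, 40 bp.

86, 63, 40 bp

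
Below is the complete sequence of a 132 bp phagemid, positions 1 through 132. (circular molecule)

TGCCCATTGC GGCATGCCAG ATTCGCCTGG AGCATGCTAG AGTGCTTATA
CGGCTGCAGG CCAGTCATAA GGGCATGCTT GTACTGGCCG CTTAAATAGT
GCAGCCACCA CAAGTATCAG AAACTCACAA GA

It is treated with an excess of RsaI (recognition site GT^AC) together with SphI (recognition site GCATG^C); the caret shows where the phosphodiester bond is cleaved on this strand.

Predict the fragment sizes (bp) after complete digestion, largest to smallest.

The RsaI site (GTAC) starts at position 81.
RsaI cuts after base 2 of each site, so after position 82.
SphI sites (GCATGC) start at positions 12, 32, 73.
SphI cuts after base 5 of each site (before the last base), so after positions 16, 36, 77.
Combined cut positions: 16, 36, 77, 82.
Circular molecule, 4 cuts → 4 fragments:
  17–36 → 20 bp
  37–77 → 41 bp
  78–82 → 5 bp
  83–132 then 1–16 → 50 + 16 = 66 bp
Sorted largest to smallest: 66, 41, 20, 5 bp.

66, 41, 20, 5 bp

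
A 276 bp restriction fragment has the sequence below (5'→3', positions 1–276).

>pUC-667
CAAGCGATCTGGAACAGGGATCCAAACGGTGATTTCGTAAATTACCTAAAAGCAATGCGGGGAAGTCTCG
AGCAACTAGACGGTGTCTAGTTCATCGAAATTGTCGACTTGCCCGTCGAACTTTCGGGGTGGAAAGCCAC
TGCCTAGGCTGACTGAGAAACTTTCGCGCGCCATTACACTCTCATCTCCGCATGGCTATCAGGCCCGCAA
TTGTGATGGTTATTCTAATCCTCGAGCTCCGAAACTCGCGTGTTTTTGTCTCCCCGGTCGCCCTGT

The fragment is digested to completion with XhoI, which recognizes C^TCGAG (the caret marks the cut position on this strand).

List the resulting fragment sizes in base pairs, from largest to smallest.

XhoI sites (CTCGAG) start at positions 67, 231.
XhoI cuts after the first base of each site, so after positions 67, 231.
Linear molecule, 2 cuts → 3 fragments:
  1–67 → 67 bp
  68–231 → 164 bp
  232–276 → 45 bp
Sorted largest to smallest: 164, 67, 45 bp.

164, 67, 45 bp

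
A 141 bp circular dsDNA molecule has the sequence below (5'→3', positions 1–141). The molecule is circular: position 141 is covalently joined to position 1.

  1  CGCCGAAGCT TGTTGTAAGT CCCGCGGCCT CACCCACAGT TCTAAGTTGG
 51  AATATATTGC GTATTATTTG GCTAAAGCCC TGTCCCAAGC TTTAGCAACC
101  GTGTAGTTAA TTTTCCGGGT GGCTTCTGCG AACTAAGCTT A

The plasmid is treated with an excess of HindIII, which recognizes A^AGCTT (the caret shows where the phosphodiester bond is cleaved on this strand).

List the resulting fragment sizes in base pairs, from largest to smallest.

81, 48, 12 bp

HindIII sites (AAGCTT) start at positions 6, 87, 135.
HindIII cuts after the first base of each site, so after positions 6, 87, 135.
Circular molecule, 3 cuts → 3 fragments:
  7–87 → 81 bp
  88–135 → 48 bp
  136–141 then 1–6 → 6 + 6 = 12 bp
Sorted largest to smallest: 81, 48, 12 bp.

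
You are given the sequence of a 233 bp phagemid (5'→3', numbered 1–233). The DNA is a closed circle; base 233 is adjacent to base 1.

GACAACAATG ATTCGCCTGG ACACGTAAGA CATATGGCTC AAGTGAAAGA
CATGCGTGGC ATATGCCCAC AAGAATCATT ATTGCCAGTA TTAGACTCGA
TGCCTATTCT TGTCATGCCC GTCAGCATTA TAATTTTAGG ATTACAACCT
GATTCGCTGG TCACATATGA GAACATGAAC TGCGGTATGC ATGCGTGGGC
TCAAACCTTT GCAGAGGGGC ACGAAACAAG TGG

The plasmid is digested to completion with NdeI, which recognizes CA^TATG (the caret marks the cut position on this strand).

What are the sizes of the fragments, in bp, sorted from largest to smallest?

104, 100, 29 bp

NdeI sites (CATATG) start at positions 31, 60, 164.
NdeI cuts after base 2 of each site, so after positions 32, 61, 165.
Circular molecule, 3 cuts → 3 fragments:
  33–61 → 29 bp
  62–165 → 104 bp
  166–233 then 1–32 → 68 + 32 = 100 bp
Sorted largest to smallest: 104, 100, 29 bp.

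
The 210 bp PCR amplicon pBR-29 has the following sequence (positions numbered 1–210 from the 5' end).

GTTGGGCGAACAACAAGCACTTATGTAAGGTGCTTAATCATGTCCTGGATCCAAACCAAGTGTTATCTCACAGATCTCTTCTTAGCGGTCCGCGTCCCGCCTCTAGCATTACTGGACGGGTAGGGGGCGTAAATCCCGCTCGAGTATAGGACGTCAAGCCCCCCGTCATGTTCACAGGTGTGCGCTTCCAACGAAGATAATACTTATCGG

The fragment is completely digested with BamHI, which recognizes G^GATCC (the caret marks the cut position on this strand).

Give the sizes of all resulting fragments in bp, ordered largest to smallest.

The BamHI site (GGATCC) starts at position 47.
BamHI cuts after the first base of each site, so after position 47.
Linear molecule, 1 cut → 2 fragments:
  1–47 → 47 bp
  48–210 → 163 bp
Sorted largest to smallest: 163, 47 bp.

163, 47 bp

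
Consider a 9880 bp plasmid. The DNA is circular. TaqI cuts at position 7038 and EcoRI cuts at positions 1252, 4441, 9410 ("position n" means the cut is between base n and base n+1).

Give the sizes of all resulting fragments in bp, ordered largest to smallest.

Combined cut positions (sorted): 1252, 4441, 7038, 9410.
Circular molecule, 4 cuts → 4 fragments:
  4441 − 1252 = 3189 bp
  7038 − 4441 = 2597 bp
  9410 − 7038 = 2372 bp
  wrap: 9880 − 9410 + 1252 = 1722 bp
Sorted largest to smallest: 3189, 2597, 2372, 1722 bp.

3189, 2597, 2372, 1722 bp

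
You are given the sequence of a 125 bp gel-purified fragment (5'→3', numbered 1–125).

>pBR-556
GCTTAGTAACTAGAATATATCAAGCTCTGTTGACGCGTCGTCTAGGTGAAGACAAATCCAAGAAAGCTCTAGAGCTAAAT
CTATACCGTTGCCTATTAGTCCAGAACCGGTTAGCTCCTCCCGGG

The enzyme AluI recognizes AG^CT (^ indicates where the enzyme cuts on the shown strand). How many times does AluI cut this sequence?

4

AGCT occurs starting at positions 23, 65, 73, 113.
AluI cuts at 4 sites.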